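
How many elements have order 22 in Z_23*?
A prime p has φ(p-1) primitive roots; here φ(22) = 10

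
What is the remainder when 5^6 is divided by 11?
By repeated squaring (mod 11): 5^{1}≡5, 5^{2}≡3, 5^{4}≡9. Then 5^{6} = 5^{4+2} ≡ 9 × 3 ≡ 5 (mod 11)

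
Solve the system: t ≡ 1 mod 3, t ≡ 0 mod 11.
M = 3 × 11 = 33. M₁ = 11, y₁ ≡ 2 mod 3. M₂ = 3, y₂ ≡ 4 mod 11. t = 1×11×2 + 0×3×4 ≡ 22 mod 33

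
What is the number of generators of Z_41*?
There are φ(41-1) = φ(40) = 16 primitive roots modulo 41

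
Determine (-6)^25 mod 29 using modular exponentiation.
By repeated squaring mod 29: (-6)^{1}≡23, (-6)^{2}≡7, (-6)^{4}≡20, (-6)^{8}≡23, (-6)^{16}≡7. Then (-6)^{25} = (-6)^{16+8+1} ≡ 7 × 23 × 23 ≡ 20 mod 29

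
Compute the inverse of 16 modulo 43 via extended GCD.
Extended GCD: 16(-8) + 43(3) = 1. So 16^(-1) ≡ -8 ≡ 35 mod 43. Verify: 16 × 35 = 560 ≡ 1 mod 43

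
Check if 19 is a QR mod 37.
By Euler's criterion: 19^{18} ≡ 36 (mod 37). Since this equals -1 (≡ 36), 19 is not a QR.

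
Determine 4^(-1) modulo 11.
Since 11 is prime, by Fermat 4^(-1) ≡ 4^{9} ≡ 3 (mod 11). Verify: 4 × 3 = 12 ≡ 1 (mod 11)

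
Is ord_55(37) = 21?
Powers of 37 mod 55: 37^1≡37, 37^2≡49, 37^3≡53, 37^4≡36, 37^5≡12, 37^6≡4, 37^7≡38, 37^8≡31, 37^9≡47, 37^10≡34, 37^11≡48, 37^12≡16, 37^13≡42, 37^14≡14, 37^15≡23, 37^16≡26, 37^17≡27, 37^18≡9, 37^19≡3, 37^20≡1. Already 37^20≡1, so the order is 20 < 21. No, the actual order is 20.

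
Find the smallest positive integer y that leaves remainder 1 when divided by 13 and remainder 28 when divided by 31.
M = 13 × 31 = 403. M₁ = 31, y₁ ≡ 8 mod 13. M₂ = 13, y₂ ≡ 12 mod 31. y = 1×31×8 + 28×13×12 ≡ 183 mod 403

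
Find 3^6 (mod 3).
By repeated squaring (mod 3): 3^{1}≡0, 3^{2}≡0, 3^{4}≡0. Then 3^{6} = 3^{4+2} ≡ 0 × 0 ≡ 0 (mod 3)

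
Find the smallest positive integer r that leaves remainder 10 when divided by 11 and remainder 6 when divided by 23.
M = 11 × 23 = 253. M₁ = 23, y₁ ≡ 1 mod 11. M₂ = 11, y₂ ≡ 21 mod 23. r = 10×23×1 + 6×11×21 ≡ 98 mod 253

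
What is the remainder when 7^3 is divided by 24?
7^{3} = 343 ≡ 7 mod 24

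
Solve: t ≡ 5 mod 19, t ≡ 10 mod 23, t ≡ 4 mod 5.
M = 19 × 23 × 5 = 2185. M₁ = 115, y₁ ≡ 1 mod 19. M₂ = 95, y₂ ≡ 8 mod 23. M₃ = 437, y₃ ≡ 3 mod 5. t = 5×115×1 + 10×95×8 + 4×437×3 ≡ 309 mod 2185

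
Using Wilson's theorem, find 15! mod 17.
(16)! = (15)! × (16) ≡ -1 mod 17. So (15)! ≡ -1 × (16)^(-1) ≡ (-1)×(-1) = 1 mod 17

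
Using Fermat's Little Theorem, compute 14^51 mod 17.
By Fermat: 14^{16} ≡ 1 mod 17. 51 = 3×16 + 3. So 14^{51} ≡ 14^{3} ≡ 7 mod 17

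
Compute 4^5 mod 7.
By repeated squaring mod 7: 4^{1}≡4, 4^{2}≡2, 4^{4}≡4. Then 4^{5} = 4^{4+1} ≡ 4 × 4 ≡ 2 mod 7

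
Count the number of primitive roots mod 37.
Number of primitive roots mod 37 = φ(p-1) = φ(36) = 12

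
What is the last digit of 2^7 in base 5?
Using Fermat: 2^{4} ≡ 1 mod 5. 7 ≡ 3 mod 4. So 2^{7} ≡ 2^{3} ≡ 3 mod 5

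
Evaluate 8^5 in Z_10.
By repeated squaring mod 10: 8^{1}≡8, 8^{2}≡4, 8^{4}≡6. Then 8^{5} = 8^{4+1} ≡ 6 × 8 ≡ 8 mod 10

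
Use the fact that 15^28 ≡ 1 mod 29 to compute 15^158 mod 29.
By Fermat: 15^{28} ≡ 1 mod 29. 158 ≡ 18 mod 28. So 15^{158} ≡ 15^{18} ≡ 9 mod 29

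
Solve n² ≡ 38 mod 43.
The square roots of 38 mod 43 are 9 and 34. Verify: 9² = 81 ≡ 38 mod 43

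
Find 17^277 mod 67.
Using Fermat: 17^{66} ≡ 1 mod 67. 277 ≡ 13 mod 66. So 17^{277} ≡ 17^{13} ≡ 6 mod 67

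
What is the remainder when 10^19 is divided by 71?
By repeated squaring mod 71: 10^{1}≡10, 10^{2}≡29, 10^{4}≡60, 10^{8}≡50, 10^{16}≡15. Then 10^{19} = 10^{16+2+1} ≡ 15 × 29 × 10 ≡ 19 mod 71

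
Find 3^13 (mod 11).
Using Fermat: 3^{10} ≡ 1 (mod 11). 13 ≡ 3 (mod 10). So 3^{13} ≡ 3^{3} ≡ 5 (mod 11)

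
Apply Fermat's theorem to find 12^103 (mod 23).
By Fermat: 12^{22} ≡ 1 (mod 23). 103 = 4×22 + 15. So 12^{103} ≡ 12^{15} ≡ 13 (mod 23)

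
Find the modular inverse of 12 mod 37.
Since 37 is prime, by Fermat 12^(-1) ≡ 12^{35} ≡ 34 mod 37. Verify: 12 × 34 = 408 ≡ 1 mod 37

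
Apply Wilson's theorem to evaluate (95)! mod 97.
(96)! = (95)! × (96) ≡ -1 mod 97. So (95)! ≡ -1 × (96)^(-1) ≡ (-1)×(-1) = 1 mod 97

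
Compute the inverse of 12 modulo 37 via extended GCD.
Extended GCD: 12(-3) + 37(1) = 1. So 12^(-1) ≡ -3 ≡ 34 (mod 37). Verify: 12 × 34 = 408 ≡ 1 (mod 37)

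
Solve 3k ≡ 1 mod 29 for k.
Since 29 is prime, by Fermat 3^(-1) ≡ 3^{27} ≡ 10 mod 29. Verify: 3 × 10 = 30 ≡ 1 mod 29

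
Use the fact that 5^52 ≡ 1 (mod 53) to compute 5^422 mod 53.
By Fermat: 5^{52} ≡ 1 (mod 53). 422 ≡ 6 (mod 52). So 5^{422} ≡ 5^{6} ≡ 43 (mod 53)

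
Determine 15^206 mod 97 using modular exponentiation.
Using Fermat: 15^{96} ≡ 1 (mod 97). 206 ≡ 14 (mod 96). So 15^{206} ≡ 15^{14} ≡ 2 (mod 97)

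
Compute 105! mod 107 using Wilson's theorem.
(106)! = (105)! × (106) ≡ -1 mod 107. So (105)! ≡ -1 × (106)^(-1) ≡ (-1)×(-1) = 1 mod 107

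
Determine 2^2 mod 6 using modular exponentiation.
2^{2} = 4 ≡ 4 (mod 6)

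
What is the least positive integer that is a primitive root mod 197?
g = 2. For each prime q|196: 2^{98}≡196, 2^{28}≡104, none ≡ 1, so ord_197(2) = 196 and 2 is a primitive root.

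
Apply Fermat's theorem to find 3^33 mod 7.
By Fermat: 3^{6} ≡ 1 mod 7. 33 = 5×6 + 3. So 3^{33} ≡ 3^{3} ≡ 6 mod 7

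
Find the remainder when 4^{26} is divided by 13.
By Fermat: 4^{12} ≡ 1 mod 13. 26 = 2×12 + 2. So 4^{26} ≡ 4^{2} ≡ 3 mod 13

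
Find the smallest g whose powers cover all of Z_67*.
g = 2. For each prime q|66: 2^{33}≡66, 2^{22}≡37, 2^{6}≡64, none ≡ 1, so ord_67(2) = 66 and 2 is a primitive root.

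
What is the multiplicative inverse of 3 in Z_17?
Since 17 is prime, by Fermat 3^(-1) ≡ 3^{15} ≡ 6 mod 17. Verify: 3 × 6 = 18 ≡ 1 mod 17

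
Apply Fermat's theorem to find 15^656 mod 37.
By Fermat: 15^{36} ≡ 1 mod 37. 656 ≡ 8 mod 36. So 15^{656} ≡ 15^{8} ≡ 7 mod 37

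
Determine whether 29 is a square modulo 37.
By Euler's criterion: 29^{18} ≡ 36 (mod 37). Since this equals -1 (≡ 36), 29 is not a QR.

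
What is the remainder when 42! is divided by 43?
By Wilson's theorem, (42)! ≡ -1 ≡ 42 mod 43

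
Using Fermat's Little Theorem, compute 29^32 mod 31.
By Fermat: 29^{30} ≡ 1 mod 31. So 29^{32} = 29^{30} · 29^{2} ≡ 29^{2} ≡ 4 mod 31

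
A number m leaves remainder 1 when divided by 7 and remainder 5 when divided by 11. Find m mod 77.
M = 7 × 11 = 77. M₁ = 11, y₁ ≡ 2 mod 7. M₂ = 7, y₂ ≡ 8 mod 11. m = 1×11×2 + 5×7×8 ≡ 71 mod 77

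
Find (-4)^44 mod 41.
Using Fermat: (-4)^{40} ≡ 1 mod 41. 44 ≡ 4 mod 40. So (-4)^{44} ≡ (-4)^{4} ≡ 10 mod 41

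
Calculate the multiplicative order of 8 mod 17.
Powers of 8 mod 17: 8^1≡8, 8^2≡13, 8^3≡2, 8^4≡16, 8^5≡9, 8^6≡4, 8^7≡15, 8^8≡1. So the order of 8 is 8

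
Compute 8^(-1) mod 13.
Since 13 is prime, by Fermat 8^(-1) ≡ 8^{11} ≡ 5 mod 13. Verify: 8 × 5 = 40 ≡ 1 mod 13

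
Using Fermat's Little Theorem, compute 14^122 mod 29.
By Fermat: 14^{28} ≡ 1 (mod 29). 122 = 4×28 + 10. So 14^{122} ≡ 14^{10} ≡ 13 (mod 29)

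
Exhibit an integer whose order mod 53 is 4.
23 has order 4 mod 53 since 23^{4} ≡ 1 (mod 53) and no smaller power works.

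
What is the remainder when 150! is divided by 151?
By Wilson's theorem, (150)! ≡ -1 ≡ 150 (mod 151)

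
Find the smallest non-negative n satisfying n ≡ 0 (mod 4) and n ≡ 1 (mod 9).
M = 4 × 9 = 36. M₁ = 9, y₁ ≡ 1 (mod 4). M₂ = 4, y₂ ≡ 7 (mod 9). n = 0×9×1 + 1×4×7 ≡ 28 (mod 36)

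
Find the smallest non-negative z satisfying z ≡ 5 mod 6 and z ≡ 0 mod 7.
M = 6 × 7 = 42. M₁ = 7, y₁ ≡ 1 mod 6. M₂ = 6, y₂ ≡ 6 mod 7. z = 5×7×1 + 0×6×6 ≡ 35 mod 42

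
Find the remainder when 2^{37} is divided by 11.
By Fermat: 2^{10} ≡ 1 (mod 11). 37 = 3×10 + 7. So 2^{37} ≡ 2^{7} ≡ 7 (mod 11)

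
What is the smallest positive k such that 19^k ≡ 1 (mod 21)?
Powers of 19 mod 21: 19^1≡19, 19^2≡4, 19^3≡13, 19^4≡16, 19^5≡10, 19^6≡1. So the order of 19 is 6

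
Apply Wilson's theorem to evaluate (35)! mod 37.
(36)! = (35)! × (36) ≡ -1 mod 37. So (35)! ≡ -1 × (36)^(-1) ≡ (-1)×(-1) = 1 mod 37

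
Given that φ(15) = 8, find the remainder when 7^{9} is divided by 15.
By Euler: 7^{8} ≡ 1 mod 15 since gcd(7, 15) = 1. 9 = 1×8 + 1. So 7^{9} ≡ 7^{1} ≡ 7 mod 15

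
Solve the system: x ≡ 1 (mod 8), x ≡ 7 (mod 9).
M = 8 × 9 = 72. M₁ = 9, y₁ ≡ 1 (mod 8). M₂ = 8, y₂ ≡ 8 (mod 9). x = 1×9×1 + 7×8×8 ≡ 25 (mod 72)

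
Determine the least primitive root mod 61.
g = 2. For each prime q|60: 2^{30}≡60, 2^{20}≡47, 2^{12}≡9, none ≡ 1, so ord_61(2) = 60 and 2 is a primitive root.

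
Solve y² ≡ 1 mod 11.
The square roots of 1 mod 11 are 1 and 10. Verify: 1² = 1 ≡ 1 mod 11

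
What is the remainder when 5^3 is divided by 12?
5^{3} = 125 ≡ 5 (mod 12)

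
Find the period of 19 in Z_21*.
Powers of 19 mod 21: 19^1≡19, 19^2≡4, 19^3≡13, 19^4≡16, 19^5≡10, 19^6≡1. So the order of 19 is 6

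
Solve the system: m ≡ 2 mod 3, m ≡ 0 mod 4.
M = 3 × 4 = 12. M₁ = 4, y₁ ≡ 1 mod 3. M₂ = 3, y₂ ≡ 3 mod 4. m = 2×4×1 + 0×3×3 ≡ 8 mod 12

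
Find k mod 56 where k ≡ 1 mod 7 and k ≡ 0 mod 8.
M = 7 × 8 = 56. M₁ = 8, y₁ ≡ 1 mod 7. M₂ = 7, y₂ ≡ 7 mod 8. k = 1×8×1 + 0×7×7 ≡ 8 mod 56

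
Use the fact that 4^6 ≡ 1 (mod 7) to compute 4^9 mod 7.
By Fermat: 4^{6} ≡ 1 (mod 7). So 4^{9} = 4^{6} · 4^{3} ≡ 4^{3} ≡ 1 (mod 7)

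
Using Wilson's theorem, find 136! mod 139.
(138)! = (136)! × (137) × (138) ≡ -1 mod 139. So (136)! ≡ -1 × [(138)(137)]^(-1) ≡ 69 mod 139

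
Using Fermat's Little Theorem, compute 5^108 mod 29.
By Fermat: 5^{28} ≡ 1 (mod 29). 108 = 3×28 + 24. So 5^{108} ≡ 5^{24} ≡ 20 (mod 29)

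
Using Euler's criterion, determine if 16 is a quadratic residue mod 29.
By Euler's criterion: 16^{14} ≡ 1 mod 29. Since this equals 1, 16 is a QR.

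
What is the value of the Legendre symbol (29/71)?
(29/71) = 29^{35} mod 71 = 1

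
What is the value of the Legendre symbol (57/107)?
(57/107) = 57^{53} mod 107 = 1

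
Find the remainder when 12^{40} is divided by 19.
By Fermat: 12^{18} ≡ 1 mod 19. 40 = 2×18 + 4. So 12^{40} ≡ 12^{4} ≡ 7 mod 19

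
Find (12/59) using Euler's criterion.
(12/59) = 12^{29} mod 59 = 1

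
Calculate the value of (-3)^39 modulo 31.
Using Fermat: (-3)^{30} ≡ 1 (mod 31). 39 ≡ 9 (mod 30). So (-3)^{39} ≡ (-3)^{9} ≡ 2 (mod 31)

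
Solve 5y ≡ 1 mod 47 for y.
Since 47 is prime, by Fermat 5^(-1) ≡ 5^{45} ≡ 19 mod 47. Verify: 5 × 19 = 95 ≡ 1 mod 47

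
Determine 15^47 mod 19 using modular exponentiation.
Using Fermat: 15^{18} ≡ 1 (mod 19). 47 ≡ 11 (mod 18). So 15^{47} ≡ 15^{11} ≡ 3 (mod 19)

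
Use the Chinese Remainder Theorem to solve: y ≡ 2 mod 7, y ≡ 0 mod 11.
M = 7 × 11 = 77. M₁ = 11, y₁ ≡ 2 mod 7. M₂ = 7, y₂ ≡ 8 mod 11. y = 2×11×2 + 0×7×8 ≡ 44 mod 77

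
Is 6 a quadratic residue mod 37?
By Euler's criterion: 6^{18} ≡ 36 (mod 37). Since this equals -1 (≡ 36), 6 is not a QR.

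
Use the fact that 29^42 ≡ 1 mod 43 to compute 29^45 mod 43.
By Fermat: 29^{42} ≡ 1 mod 43. So 29^{45} = 29^{42} · 29^{3} ≡ 29^{3} ≡ 8 mod 43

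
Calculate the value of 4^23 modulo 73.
By repeated squaring mod 73: 4^{1}≡4, 4^{2}≡16, 4^{4}≡37, 4^{8}≡55, 4^{16}≡32. Then 4^{23} = 4^{16+4+2+1} ≡ 32 × 37 × 16 × 4 ≡ 2 mod 73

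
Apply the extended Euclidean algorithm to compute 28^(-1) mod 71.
Extended GCD: 28(33) + 71(-13) = 1. So 28^(-1) ≡ 33 mod 71. Verify: 28 × 33 = 924 ≡ 1 mod 71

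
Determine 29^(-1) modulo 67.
Since 67 is prime, by Fermat 29^(-1) ≡ 29^{65} ≡ 37 mod 67. Verify: 29 × 37 = 1073 ≡ 1 mod 67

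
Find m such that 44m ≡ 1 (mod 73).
Since 73 is prime, by Fermat 44^(-1) ≡ 44^{71} ≡ 5 (mod 73). Verify: 44 × 5 = 220 ≡ 1 (mod 73)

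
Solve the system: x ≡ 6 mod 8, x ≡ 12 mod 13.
M = 8 × 13 = 104. M₁ = 13, y₁ ≡ 5 mod 8. M₂ = 8, y₂ ≡ 5 mod 13. x = 6×13×5 + 12×8×5 ≡ 38 mod 104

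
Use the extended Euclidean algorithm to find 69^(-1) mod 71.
Extended GCD: 69(35) + 71(-34) = 1. So 69^(-1) ≡ 35 mod 71. Verify: 69 × 35 = 2415 ≡ 1 mod 71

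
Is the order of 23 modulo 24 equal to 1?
Powers of 23 mod 24: 23^1≡23, 23^2≡1. 23^1≡23≢1, so ord ≠ 1. No, the actual order is 2.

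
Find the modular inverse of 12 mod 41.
Since 41 is prime, by Fermat 12^(-1) ≡ 12^{39} ≡ 24 (mod 41). Verify: 12 × 24 = 288 ≡ 1 (mod 41)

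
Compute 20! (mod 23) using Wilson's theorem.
(22)! = (20)! × (21) × (22) ≡ -1 (mod 23). So (20)! ≡ -1 × [(22)(21)]^(-1) ≡ 11 (mod 23)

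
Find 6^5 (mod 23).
By repeated squaring (mod 23): 6^{1}≡6, 6^{2}≡13, 6^{4}≡8. Then 6^{5} = 6^{4+1} ≡ 8 × 6 ≡ 2 (mod 23)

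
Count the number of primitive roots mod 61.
Number of primitive roots mod 61 = φ(p-1) = φ(60) = 16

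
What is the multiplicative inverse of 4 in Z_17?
Since 17 is prime, by Fermat 4^(-1) ≡ 4^{15} ≡ 13 mod 17. Verify: 4 × 13 = 52 ≡ 1 mod 17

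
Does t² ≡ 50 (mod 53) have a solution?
By Euler's criterion: 50^{26} ≡ 52 (mod 53). Since this equals -1 (≡ 52), 50 is not a QR.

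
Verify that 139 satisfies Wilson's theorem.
(138)! mod 139 = 138. Since this equals -1 (mod 139), Wilson confirms 139 is prime.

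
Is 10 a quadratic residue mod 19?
By Euler's criterion: 10^{9} ≡ 18 mod 19. Since this equals -1 (≡ 18), 10 is not a QR.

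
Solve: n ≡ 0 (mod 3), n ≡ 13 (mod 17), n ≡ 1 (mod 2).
M = 3 × 17 × 2 = 102. M₁ = 34, y₁ ≡ 1 (mod 3). M₂ = 6, y₂ ≡ 3 (mod 17). M₃ = 51, y₃ ≡ 1 (mod 2). n = 0×34×1 + 13×6×3 + 1×51×1 ≡ 81 (mod 102)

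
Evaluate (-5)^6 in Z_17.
By repeated squaring mod 17: (-5)^{1}≡12, (-5)^{2}≡8, (-5)^{4}≡13. Then (-5)^{6} = (-5)^{4+2} ≡ 13 × 8 ≡ 2 mod 17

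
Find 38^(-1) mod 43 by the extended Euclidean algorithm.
Extended GCD: 38(17) + 43(-15) = 1. So 38^(-1) ≡ 17 mod 43. Verify: 38 × 17 = 646 ≡ 1 mod 43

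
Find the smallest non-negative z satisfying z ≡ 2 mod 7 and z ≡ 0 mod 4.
M = 7 × 4 = 28. M₁ = 4, y₁ ≡ 2 mod 7. M₂ = 7, y₂ ≡ 3 mod 4. z = 2×4×2 + 0×7×3 ≡ 16 mod 28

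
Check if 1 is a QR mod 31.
By Euler's criterion: 1^{15} ≡ 1 mod 31. Since this equals 1, 1 is a QR.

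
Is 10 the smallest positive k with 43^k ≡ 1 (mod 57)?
Powers of 43 mod 57: 43^1≡43, 43^2≡25, 43^3≡49, 43^4≡55, 43^5≡28, 43^6≡7, 43^7≡16, 43^8≡4, 43^9≡1. Already 43^9≡1, so the order is 9 < 10. No, the actual order is 9.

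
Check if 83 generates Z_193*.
83^{96} ≡ 1 mod 193 and 96 < 192, so ord_193(83) = 96 ≠ 192 and 83 is not a primitive root.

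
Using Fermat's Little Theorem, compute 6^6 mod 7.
By Fermat's Little Theorem, 6^{6} ≡ 1 mod 7 since 7 is prime and gcd(6, 7) = 1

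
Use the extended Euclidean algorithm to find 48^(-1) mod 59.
Extended GCD: 48(16) + 59(-13) = 1. So 48^(-1) ≡ 16 (mod 59). Verify: 48 × 16 = 768 ≡ 1 (mod 59)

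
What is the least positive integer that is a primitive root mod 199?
g = 3. For each prime q|198: 3^{99}≡198, 3^{66}≡106, 3^{18}≡125, none ≡ 1, so ord_199(3) = 198 and 3 is a primitive root.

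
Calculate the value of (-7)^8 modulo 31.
By repeated squaring mod 31: (-7)^{1}≡24, (-7)^{2}≡18, (-7)^{4}≡14, (-7)^{8}≡10. So (-7)^{8} ≡ 10 mod 31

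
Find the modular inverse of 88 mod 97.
Since 97 is prime, by Fermat 88^(-1) ≡ 88^{95} ≡ 43 mod 97. Verify: 88 × 43 = 3784 ≡ 1 mod 97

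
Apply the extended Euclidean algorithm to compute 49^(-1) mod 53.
Extended GCD: 49(13) + 53(-12) = 1. So 49^(-1) ≡ 13 (mod 53). Verify: 49 × 13 = 637 ≡ 1 (mod 53)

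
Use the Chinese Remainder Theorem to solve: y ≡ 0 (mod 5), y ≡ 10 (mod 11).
M = 5 × 11 = 55. M₁ = 11, y₁ ≡ 1 (mod 5). M₂ = 5, y₂ ≡ 9 (mod 11). y = 0×11×1 + 10×5×9 ≡ 10 (mod 55)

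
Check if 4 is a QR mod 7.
By Euler's criterion: 4^{3} ≡ 1 (mod 7). Since this equals 1, 4 is a QR.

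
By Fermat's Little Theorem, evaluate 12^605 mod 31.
By Fermat: 12^{30} ≡ 1 (mod 31). 605 ≡ 5 (mod 30). So 12^{605} ≡ 12^{5} ≡ 26 (mod 31)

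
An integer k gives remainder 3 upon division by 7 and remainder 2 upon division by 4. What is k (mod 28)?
M = 7 × 4 = 28. M₁ = 4, y₁ ≡ 2 (mod 7). M₂ = 7, y₂ ≡ 3 (mod 4). k = 3×4×2 + 2×7×3 ≡ 10 (mod 28)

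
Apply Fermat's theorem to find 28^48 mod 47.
By Fermat: 28^{46} ≡ 1 mod 47. So 28^{48} = 28^{46} · 28^{2} ≡ 28^{2} ≡ 32 mod 47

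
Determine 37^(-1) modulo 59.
Since 59 is prime, by Fermat 37^(-1) ≡ 37^{57} ≡ 8 mod 59. Verify: 37 × 8 = 296 ≡ 1 mod 59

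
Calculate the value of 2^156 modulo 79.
Using Fermat: 2^{78} ≡ 1 mod 79. 156 ≡ 0 mod 78. So 2^{156} ≡ 2^{0} ≡ 1 mod 79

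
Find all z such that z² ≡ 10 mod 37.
The square roots of 10 mod 37 are 26 and 11. Verify: 26² = 676 ≡ 10 mod 37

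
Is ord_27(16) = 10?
Powers of 16 mod 27: 16^1≡16, 16^2≡13, 16^3≡19, 16^4≡7, 16^5≡4, 16^6≡10, 16^7≡25, 16^8≡22, 16^9≡1. Already 16^9≡1, so the order is 9 < 10. No, the actual order is 9.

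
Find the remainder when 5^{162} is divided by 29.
By Fermat: 5^{28} ≡ 1 (mod 29). 162 = 5×28 + 22. So 5^{162} ≡ 5^{22} ≡ 24 (mod 29)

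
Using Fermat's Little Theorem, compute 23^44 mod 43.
By Fermat: 23^{42} ≡ 1 (mod 43). So 23^{44} = 23^{42} · 23^{2} ≡ 23^{2} ≡ 13 (mod 43)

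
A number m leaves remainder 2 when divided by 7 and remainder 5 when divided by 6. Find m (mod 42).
M = 7 × 6 = 42. M₁ = 6, y₁ ≡ 6 (mod 7). M₂ = 7, y₂ ≡ 1 (mod 6). m = 2×6×6 + 5×7×1 ≡ 23 (mod 42)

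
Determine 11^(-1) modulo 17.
Since 17 is prime, by Fermat 11^(-1) ≡ 11^{15} ≡ 14 mod 17. Verify: 11 × 14 = 154 ≡ 1 mod 17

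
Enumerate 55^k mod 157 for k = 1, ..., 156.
55^1, 55^2, ..., 55^{156} mod 157: [55, 42, 112, 37, 151, 141, 62, 113, 92, 36, 96, 99, 107, 76, 98, 52, 34, 143, 15, 40, 2, 110, 84, 67, 74, 145, 125, 124, 69, 27, 72, 35, 41, 57, 152, 39, 104, 68, 129, 30, 80, 4, 63, 11, 134, 148, 133, 93, 91, 138, 54, 144, 70, 82, 114, 147, 78, 51, 136, 101, 60, 3, 8, 126, 22, 111, 139, 109, 29, 25, 119, 108, 131, 140, 7, 71, 137, 156, 102, 115, 45, 120, 6, 16, 95, 44, 65, 121, 61, 58, 50, 81, 59, 105, 123, 14, 142, 117, 155, 47, 73, 90, 83, 12, 32, 33, 88, 130, 85, 122, 116, 100, 5, 118, 53, 89, 28, 127, 77, 153, 94, 146, 23, 9, 24, 64, 66, 19, 103, 13, 87, 75, 43, 10, 79, 106, 21, 56, 97, 154, 149, 31, 135, 46, 18, 48, 128, 132, 38, 49, 26, 17, 150, 86, 20, 1]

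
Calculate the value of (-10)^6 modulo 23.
By repeated squaring mod 23: (-10)^{1}≡13, (-10)^{2}≡8, (-10)^{4}≡18. Then (-10)^{6} = (-10)^{4+2} ≡ 18 × 8 ≡ 6 mod 23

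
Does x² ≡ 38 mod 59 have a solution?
By Euler's criterion: 38^{29} ≡ 58 mod 59. Since this equals -1 (≡ 58), 38 is not a QR.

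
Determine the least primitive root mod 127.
g = 3. Powers: [3, 9, 27, 81, 116, 94, 28, ...] generates all 126 non-zero residues.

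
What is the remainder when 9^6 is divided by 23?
By repeated squaring (mod 23): 9^{1}≡9, 9^{2}≡12, 9^{4}≡6. Then 9^{6} = 9^{4+2} ≡ 6 × 12 ≡ 3 (mod 23)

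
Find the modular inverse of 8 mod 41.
Since 41 is prime, by Fermat 8^(-1) ≡ 8^{39} ≡ 36 (mod 41). Verify: 8 × 36 = 288 ≡ 1 (mod 41)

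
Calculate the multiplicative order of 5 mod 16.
Powers of 5 mod 16: 5^1≡5, 5^2≡9, 5^3≡13, 5^4≡1. Order = 4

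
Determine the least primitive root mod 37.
g = 2. Powers: [2, 4, 8, 16, 32, 27, 17, 34, 31, 25, ...] generates all 36 non-zero residues.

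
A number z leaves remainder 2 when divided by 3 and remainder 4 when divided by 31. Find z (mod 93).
M = 3 × 31 = 93. M₁ = 31, y₁ ≡ 1 (mod 3). M₂ = 3, y₂ ≡ 21 (mod 31). z = 2×31×1 + 4×3×21 ≡ 35 (mod 93)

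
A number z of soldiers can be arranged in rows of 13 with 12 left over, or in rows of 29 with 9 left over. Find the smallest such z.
M = 13 × 29 = 377. M₁ = 29, y₁ ≡ 9 (mod 13). M₂ = 13, y₂ ≡ 9 (mod 29). z = 12×29×9 + 9×13×9 ≡ 38 (mod 377)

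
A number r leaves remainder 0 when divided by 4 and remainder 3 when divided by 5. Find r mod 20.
M = 4 × 5 = 20. M₁ = 5, y₁ ≡ 1 mod 4. M₂ = 4, y₂ ≡ 4 mod 5. r = 0×5×1 + 3×4×4 ≡ 8 mod 20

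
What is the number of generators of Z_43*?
Number of primitive roots mod 43 = φ(p-1) = φ(42) = 12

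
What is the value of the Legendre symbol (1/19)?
(1/19) = 1^{9} mod 19 = 1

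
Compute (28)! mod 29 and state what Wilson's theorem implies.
(28)! mod 29 = 28. Since this equals -1 (mod 29), Wilson confirms 29 is prime.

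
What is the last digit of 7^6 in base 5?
Using Fermat: 7^{4} ≡ 1 (mod 5). 6 ≡ 2 (mod 4). So 7^{6} ≡ 7^{2} ≡ 4 (mod 5)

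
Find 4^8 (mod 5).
Using Fermat: 4^{4} ≡ 1 (mod 5). 8 ≡ 0 (mod 4). So 4^{8} ≡ 4^{0} ≡ 1 (mod 5)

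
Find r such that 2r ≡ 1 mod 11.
Since 11 is prime, by Fermat 2^(-1) ≡ 2^{9} ≡ 6 mod 11. Verify: 2 × 6 = 12 ≡ 1 mod 11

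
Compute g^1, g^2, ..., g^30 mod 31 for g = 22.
22^1, 22^2, ..., 22^{30} mod 31: [22, 19, 15, 20, 6, 8, 21, 28, 27, 5, 17, 2, 13, 7, 30, 9, 12, 16, 11, 25, 23, 10, 3, 4, 26, 14, 29, 18, 24, 1]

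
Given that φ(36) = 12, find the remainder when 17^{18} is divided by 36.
By Euler: 17^{12} ≡ 1 (mod 36) since gcd(17, 36) = 1. 18 = 1×12 + 6. So 17^{18} ≡ 17^{6} ≡ 1 (mod 36)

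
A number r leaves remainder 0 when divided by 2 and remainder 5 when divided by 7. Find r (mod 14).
M = 2 × 7 = 14. M₁ = 7, y₁ ≡ 1 (mod 2). M₂ = 2, y₂ ≡ 4 (mod 7). r = 0×7×1 + 5×2×4 ≡ 12 (mod 14)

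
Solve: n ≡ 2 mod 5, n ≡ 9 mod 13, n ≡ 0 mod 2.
M = 5 × 13 × 2 = 130. M₁ = 26, y₁ ≡ 1 mod 5. M₂ = 10, y₂ ≡ 4 mod 13. M₃ = 65, y₃ ≡ 1 mod 2. n = 2×26×1 + 9×10×4 + 0×65×1 ≡ 22 mod 130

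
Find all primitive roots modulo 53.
There are φ(52) = 24 primitive roots mod 53: {2, 3, 5, 8, 12, 14, 18, 19, 20, 21, 22, 26, 27, 31, 32, 33, 34, 35, 39, 41, 45, 48, 50, 51}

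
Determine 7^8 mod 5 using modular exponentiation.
Using Fermat: 7^{4} ≡ 1 (mod 5). 8 ≡ 0 (mod 4). So 7^{8} ≡ 7^{0} ≡ 1 (mod 5)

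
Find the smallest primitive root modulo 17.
g = 3. For each prime q|16: 3^{8}≡16, none ≡ 1, so ord_17(3) = 16 and 3 is a primitive root.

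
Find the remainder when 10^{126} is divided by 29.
By Fermat: 10^{28} ≡ 1 (mod 29). 126 = 4×28 + 14. So 10^{126} ≡ 10^{14} ≡ 28 (mod 29)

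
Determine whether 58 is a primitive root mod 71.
58^{35} ≡ 1 (mod 71) and 35 < 70, so ord_71(58) = 35 ≠ 70 and 58 is not a primitive root.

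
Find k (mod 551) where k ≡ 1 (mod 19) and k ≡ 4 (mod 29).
M = 19 × 29 = 551. M₁ = 29, y₁ ≡ 2 (mod 19). M₂ = 19, y₂ ≡ 26 (mod 29). k = 1×29×2 + 4×19×26 ≡ 381 (mod 551)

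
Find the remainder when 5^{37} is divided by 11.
By Fermat: 5^{10} ≡ 1 (mod 11). 37 = 3×10 + 7. So 5^{37} ≡ 5^{7} ≡ 3 (mod 11)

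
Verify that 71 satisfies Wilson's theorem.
(70)! mod 71 = 70. Since this equals -1 mod 71, Wilson confirms 71 is prime.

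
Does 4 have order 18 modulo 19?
4^{9} ≡ 1 (mod 19) and 9 < 18, so ord_19(4) = 9 ≠ 18 and 4 is not a primitive root.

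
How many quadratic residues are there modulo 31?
The squaring map on Z_31* is 2-to-1, so there are (30)/2 = 15 QRs.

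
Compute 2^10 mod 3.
Using Fermat: 2^{2} ≡ 1 (mod 3). 10 ≡ 0 (mod 2). So 2^{10} ≡ 2^{0} ≡ 1 (mod 3)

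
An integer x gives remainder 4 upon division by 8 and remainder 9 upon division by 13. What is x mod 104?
M = 8 × 13 = 104. M₁ = 13, y₁ ≡ 5 mod 8. M₂ = 8, y₂ ≡ 5 mod 13. x = 4×13×5 + 9×8×5 ≡ 100 mod 104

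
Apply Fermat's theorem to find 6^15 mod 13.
By Fermat: 6^{12} ≡ 1 mod 13. So 6^{15} = 6^{12} · 6^{3} ≡ 6^{3} ≡ 8 mod 13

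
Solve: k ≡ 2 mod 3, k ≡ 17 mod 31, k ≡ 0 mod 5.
M = 3 × 31 × 5 = 465. M₁ = 155, y₁ ≡ 2 mod 3. M₂ = 15, y₂ ≡ 29 mod 31. M₃ = 93, y₃ ≡ 2 mod 5. k = 2×155×2 + 17×15×29 + 0×93×2 ≡ 110 mod 465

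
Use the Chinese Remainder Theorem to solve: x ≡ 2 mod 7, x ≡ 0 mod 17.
M = 7 × 17 = 119. M₁ = 17, y₁ ≡ 5 mod 7. M₂ = 7, y₂ ≡ 5 mod 17. x = 2×17×5 + 0×7×5 ≡ 51 mod 119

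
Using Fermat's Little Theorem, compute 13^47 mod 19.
By Fermat: 13^{18} ≡ 1 (mod 19). 47 = 2×18 + 11. So 13^{47} ≡ 13^{11} ≡ 2 (mod 19)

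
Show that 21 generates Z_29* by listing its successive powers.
21^1, 21^2, ..., 21^{28} mod 29: [21, 6, 10, 7, 2, 13, 12, 20, 14, 4, 26, 24, 11, 28, 8, 23, 19, 22, 27, 16, 17, 9, 15, 25, 3, 5, 18, 1]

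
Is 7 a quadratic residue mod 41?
By Euler's criterion: 7^{20} ≡ 40 mod 41. Since this equals -1 (≡ 40), 7 is not a QR.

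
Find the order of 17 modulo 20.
Powers of 17 mod 20: 17^1≡17, 17^2≡9, 17^3≡13, 17^4≡1. Order = 4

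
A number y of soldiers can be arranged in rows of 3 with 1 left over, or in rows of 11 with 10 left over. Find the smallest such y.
M = 3 × 11 = 33. M₁ = 11, y₁ ≡ 2 (mod 3). M₂ = 3, y₂ ≡ 4 (mod 11). y = 1×11×2 + 10×3×4 ≡ 10 (mod 33)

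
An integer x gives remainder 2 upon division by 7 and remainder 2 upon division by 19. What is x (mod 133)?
M = 7 × 19 = 133. M₁ = 19, y₁ ≡ 3 (mod 7). M₂ = 7, y₂ ≡ 11 (mod 19). x = 2×19×3 + 2×7×11 ≡ 2 (mod 133)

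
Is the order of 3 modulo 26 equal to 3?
Powers of 3 mod 26: 3^1≡3, 3^2≡9, 3^3≡1. First k with 3^k≡1 is k=3. Yes, ord_26(3) = 3.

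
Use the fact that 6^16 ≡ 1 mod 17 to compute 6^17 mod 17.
By Fermat: 6^{16} ≡ 1 mod 17. So 6^{17} = 6^{16} · 6^{1} ≡ 6^{1} ≡ 6 mod 17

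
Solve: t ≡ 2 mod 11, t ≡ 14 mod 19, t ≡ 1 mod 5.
M = 11 × 19 × 5 = 1045. M₁ = 95, y₁ ≡ 8 mod 11. M₂ = 55, y₂ ≡ 9 mod 19. M₃ = 209, y₃ ≡ 4 mod 5. t = 2×95×8 + 14×55×9 + 1×209×4 ≡ 926 mod 1045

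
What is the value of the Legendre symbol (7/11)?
(7/11) = 7^{5} mod 11 = -1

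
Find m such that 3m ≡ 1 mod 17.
Since 17 is prime, by Fermat 3^(-1) ≡ 3^{15} ≡ 6 mod 17. Verify: 3 × 6 = 18 ≡ 1 mod 17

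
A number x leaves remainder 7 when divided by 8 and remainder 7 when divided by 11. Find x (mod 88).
M = 8 × 11 = 88. M₁ = 11, y₁ ≡ 3 (mod 8). M₂ = 8, y₂ ≡ 7 (mod 11). x = 7×11×3 + 7×8×7 ≡ 7 (mod 88)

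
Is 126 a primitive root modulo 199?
126^{99} ≡ 1 (mod 199) and 99 < 198, so ord_199(126) = 99 ≠ 198 and 126 is not a primitive root.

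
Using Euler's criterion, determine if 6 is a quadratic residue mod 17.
By Euler's criterion: 6^{8} ≡ 16 (mod 17). Since this equals -1 (≡ 16), 6 is not a QR.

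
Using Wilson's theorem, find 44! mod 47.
(46)! = (44)! × (45) × (46) ≡ -1 (mod 47). So (44)! ≡ -1 × [(46)(45)]^(-1) ≡ 23 (mod 47)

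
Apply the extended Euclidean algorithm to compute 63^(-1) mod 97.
Extended GCD: 63(-20) + 97(13) = 1. So 63^(-1) ≡ -20 ≡ 77 mod 97. Verify: 63 × 77 = 4851 ≡ 1 mod 97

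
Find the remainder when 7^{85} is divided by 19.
By Fermat: 7^{18} ≡ 1 (mod 19). 85 = 4×18 + 13. So 7^{85} ≡ 7^{13} ≡ 7 (mod 19)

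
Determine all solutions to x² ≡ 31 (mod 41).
The square roots of 31 mod 41 are 20 and 21. Verify: 20² = 400 ≡ 31 (mod 41)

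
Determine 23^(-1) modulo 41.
Since 41 is prime, by Fermat 23^(-1) ≡ 23^{39} ≡ 25 (mod 41). Verify: 23 × 25 = 575 ≡ 1 (mod 41)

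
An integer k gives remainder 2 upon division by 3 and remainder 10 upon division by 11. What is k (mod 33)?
M = 3 × 11 = 33. M₁ = 11, y₁ ≡ 2 (mod 3). M₂ = 3, y₂ ≡ 4 (mod 11). k = 2×11×2 + 10×3×4 ≡ 32 (mod 33)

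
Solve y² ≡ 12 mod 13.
The square roots of 12 mod 13 are 8 and 5. Verify: 8² = 64 ≡ 12 mod 13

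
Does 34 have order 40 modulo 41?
ord_41(34) divides 40. For each prime q|40: 34^{20}≡40, 34^{8}≡37, none ≡ 1. So 34 has order 40 and is a primitive root mod 41.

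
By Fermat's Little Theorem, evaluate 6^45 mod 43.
By Fermat: 6^{42} ≡ 1 (mod 43). So 6^{45} = 6^{42} · 6^{3} ≡ 6^{3} ≡ 1 (mod 43)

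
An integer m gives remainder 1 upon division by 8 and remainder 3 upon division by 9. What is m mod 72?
M = 8 × 9 = 72. M₁ = 9, y₁ ≡ 1 mod 8. M₂ = 8, y₂ ≡ 8 mod 9. m = 1×9×1 + 3×8×8 ≡ 57 mod 72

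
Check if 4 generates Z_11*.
4^{5} ≡ 1 mod 11 and 5 < 10, so ord_11(4) = 5 ≠ 10 and 4 is not a primitive root.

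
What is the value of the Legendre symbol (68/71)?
(68/71) = 68^{35} mod 71 = -1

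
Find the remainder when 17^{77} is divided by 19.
By Fermat: 17^{18} ≡ 1 mod 19. 77 = 4×18 + 5. So 17^{77} ≡ 17^{5} ≡ 6 mod 19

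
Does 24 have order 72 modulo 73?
24^{12} ≡ 1 mod 73 and 12 < 72, so ord_73(24) = 12 ≠ 72 and 24 is not a primitive root.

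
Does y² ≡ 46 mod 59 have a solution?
By Euler's criterion: 46^{29} ≡ 1 mod 59. Since this equals 1, 46 is a QR.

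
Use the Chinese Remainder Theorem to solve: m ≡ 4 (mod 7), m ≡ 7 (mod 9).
M = 7 × 9 = 63. M₁ = 9, y₁ ≡ 4 (mod 7). M₂ = 7, y₂ ≡ 4 (mod 9). m = 4×9×4 + 7×7×4 ≡ 25 (mod 63)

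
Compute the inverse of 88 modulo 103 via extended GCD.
Extended GCD: 88(48) + 103(-41) = 1. So 88^(-1) ≡ 48 mod 103. Verify: 88 × 48 = 4224 ≡ 1 mod 103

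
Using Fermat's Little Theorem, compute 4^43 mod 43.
By Fermat: 4^{42} ≡ 1 mod 43. So 4^{43} = 4^{42} · 4^{1} ≡ 4^{1} ≡ 4 mod 43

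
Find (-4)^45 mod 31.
Using Fermat: (-4)^{30} ≡ 1 mod 31. 45 ≡ 15 mod 30. So (-4)^{45} ≡ (-4)^{15} ≡ 30 mod 31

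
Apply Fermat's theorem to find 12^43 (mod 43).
By Fermat: 12^{42} ≡ 1 (mod 43). So 12^{43} = 12^{42} · 12^{1} ≡ 12^{1} ≡ 12 (mod 43)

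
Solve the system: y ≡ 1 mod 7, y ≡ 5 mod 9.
M = 7 × 9 = 63. M₁ = 9, y₁ ≡ 4 mod 7. M₂ = 7, y₂ ≡ 4 mod 9. y = 1×9×4 + 5×7×4 ≡ 50 mod 63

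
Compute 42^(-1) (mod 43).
Since 43 is prime, by Fermat 42^(-1) ≡ 42^{41} ≡ 42 (mod 43). Verify: 42 × 42 = 1764 ≡ 1 (mod 43)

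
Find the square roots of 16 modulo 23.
The square roots of 16 mod 23 are 4 and 19. Verify: 4² = 16 ≡ 16 (mod 23)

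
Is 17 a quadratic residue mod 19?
By Euler's criterion: 17^{9} ≡ 1 (mod 19). Since this equals 1, 17 is a QR.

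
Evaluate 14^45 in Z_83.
By repeated squaring mod 83: 14^{1}≡14, 14^{2}≡30, 14^{4}≡70, 14^{8}≡3, 14^{16}≡9, 14^{32}≡81. Then 14^{45} = 14^{32+8+4+1} ≡ 81 × 3 × 70 × 14 ≡ 13 mod 83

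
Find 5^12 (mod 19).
By repeated squaring (mod 19): 5^{1}≡5, 5^{2}≡6, 5^{4}≡17, 5^{8}≡4. Then 5^{12} = 5^{8+4} ≡ 4 × 17 ≡ 11 (mod 19)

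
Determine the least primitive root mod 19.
g = 2. For each prime q|18: 2^{9}≡18, 2^{6}≡7, none ≡ 1, so ord_19(2) = 18 and 2 is a primitive root.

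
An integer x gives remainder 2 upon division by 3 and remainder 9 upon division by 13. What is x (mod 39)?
M = 3 × 13 = 39. M₁ = 13, y₁ ≡ 1 (mod 3). M₂ = 3, y₂ ≡ 9 (mod 13). x = 2×13×1 + 9×3×9 ≡ 35 (mod 39)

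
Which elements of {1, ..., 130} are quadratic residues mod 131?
QRs mod 131: {1, 3, 4, 5, 7, 9, 11, 12, 13, 15, 16, 20, 21, 25, 27, 28, 33, 34, 35, 36, 38, 39, 41, 43, 44, 45, 46, 48, 49, 52, 53, 55, 58, 59, 60, 61, 62, 63, 64, 65, 74, 75, 77, 80, 81, 84, 89, 91, 94, 99, 100, 101, 102, 105, 107, 108, 109, 112, 113, 114, 117, 121, 123, 125, 129}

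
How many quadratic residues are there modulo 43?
The squaring map on Z_43* is 2-to-1, so there are (42)/2 = 21 QRs.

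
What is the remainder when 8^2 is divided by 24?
8^{2} = 64 ≡ 16 (mod 24)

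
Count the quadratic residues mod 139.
For prime 139, there are (p-1)/2 = (139-1)/2 = 69 quadratic residues (excluding 0).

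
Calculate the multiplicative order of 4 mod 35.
Powers of 4 mod 35: 4^1≡4, 4^2≡16, 4^3≡29, 4^4≡11, 4^5≡9, 4^6≡1. Order = 6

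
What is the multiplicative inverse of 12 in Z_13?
Since 13 is prime, by Fermat 12^(-1) ≡ 12^{11} ≡ 12 mod 13. Verify: 12 × 12 = 144 ≡ 1 mod 13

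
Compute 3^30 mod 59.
By repeated squaring mod 59: 3^{1}≡3, 3^{2}≡9, 3^{4}≡22, 3^{8}≡12, 3^{16}≡26. Then 3^{30} = 3^{16+8+4+2} ≡ 26 × 12 × 22 × 9 ≡ 3 mod 59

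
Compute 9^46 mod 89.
By repeated squaring (mod 89): 9^{1}≡9, 9^{2}≡81, 9^{4}≡64, 9^{8}≡2, 9^{16}≡4, 9^{32}≡16. Then 9^{46} = 9^{32+8+4+2} ≡ 16 × 2 × 64 × 81 ≡ 81 (mod 89)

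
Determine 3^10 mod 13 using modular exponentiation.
By repeated squaring mod 13: 3^{1}≡3, 3^{2}≡9, 3^{4}≡3, 3^{8}≡9. Then 3^{10} = 3^{8+2} ≡ 9 × 9 ≡ 3 mod 13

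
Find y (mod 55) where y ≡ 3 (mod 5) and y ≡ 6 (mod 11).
M = 5 × 11 = 55. M₁ = 11, y₁ ≡ 1 (mod 5). M₂ = 5, y₂ ≡ 9 (mod 11). y = 3×11×1 + 6×5×9 ≡ 28 (mod 55)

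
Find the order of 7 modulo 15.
Powers of 7 mod 15: 7^1≡7, 7^2≡4, 7^3≡13, 7^4≡1. ord_15(7) = 4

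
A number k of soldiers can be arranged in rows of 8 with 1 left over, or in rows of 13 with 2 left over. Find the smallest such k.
M = 8 × 13 = 104. M₁ = 13, y₁ ≡ 5 mod 8. M₂ = 8, y₂ ≡ 5 mod 13. k = 1×13×5 + 2×8×5 ≡ 41 mod 104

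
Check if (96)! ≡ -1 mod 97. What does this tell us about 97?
(96)! mod 97 = 96. Since this equals -1 mod 97, Wilson confirms 97 is prime.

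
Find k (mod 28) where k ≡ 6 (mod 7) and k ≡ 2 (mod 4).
M = 7 × 4 = 28. M₁ = 4, y₁ ≡ 2 (mod 7). M₂ = 7, y₂ ≡ 3 (mod 4). k = 6×4×2 + 2×7×3 ≡ 6 (mod 28)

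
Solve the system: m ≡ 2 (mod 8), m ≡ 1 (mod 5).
M = 8 × 5 = 40. M₁ = 5, y₁ ≡ 5 (mod 8). M₂ = 8, y₂ ≡ 2 (mod 5). m = 2×5×5 + 1×8×2 ≡ 26 (mod 40)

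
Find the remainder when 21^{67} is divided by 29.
By Fermat: 21^{28} ≡ 1 (mod 29). 67 = 2×28 + 11. So 21^{67} ≡ 21^{11} ≡ 26 (mod 29)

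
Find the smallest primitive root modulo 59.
g = 2. For each prime q|58: 2^{29}≡58, 2^{2}≡4, none ≡ 1, so ord_59(2) = 58 and 2 is a primitive root.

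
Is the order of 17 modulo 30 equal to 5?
Powers of 17 mod 30: 17^1≡17, 17^2≡19, 17^3≡23, 17^4≡1. Already 17^4≡1, so the order is 4 < 5. No, the actual order is 4.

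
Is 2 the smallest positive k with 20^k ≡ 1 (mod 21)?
Powers of 20 mod 21: 20^1≡20, 20^2≡1. First k with 20^k≡1 is k=2. Yes, ord_21(20) = 2.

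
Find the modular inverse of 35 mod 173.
Since 173 is prime, by Fermat 35^(-1) ≡ 35^{171} ≡ 89 (mod 173). Verify: 35 × 89 = 3115 ≡ 1 (mod 173)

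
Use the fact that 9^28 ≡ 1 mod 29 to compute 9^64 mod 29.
By Fermat: 9^{28} ≡ 1 mod 29. 64 = 2×28 + 8. So 9^{64} ≡ 9^{8} ≡ 20 mod 29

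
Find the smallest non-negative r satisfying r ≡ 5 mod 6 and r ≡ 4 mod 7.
M = 6 × 7 = 42. M₁ = 7, y₁ ≡ 1 mod 6. M₂ = 6, y₂ ≡ 6 mod 7. r = 5×7×1 + 4×6×6 ≡ 11 mod 42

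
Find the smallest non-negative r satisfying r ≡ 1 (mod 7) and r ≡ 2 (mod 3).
M = 7 × 3 = 21. M₁ = 3, y₁ ≡ 5 (mod 7). M₂ = 7, y₂ ≡ 1 (mod 3). r = 1×3×5 + 2×7×1 ≡ 8 (mod 21)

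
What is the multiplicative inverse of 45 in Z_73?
Since 73 is prime, by Fermat 45^(-1) ≡ 45^{71} ≡ 13 mod 73. Verify: 45 × 13 = 585 ≡ 1 mod 73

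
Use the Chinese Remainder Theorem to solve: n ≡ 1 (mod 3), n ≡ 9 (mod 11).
M = 3 × 11 = 33. M₁ = 11, y₁ ≡ 2 (mod 3). M₂ = 3, y₂ ≡ 4 (mod 11). n = 1×11×2 + 9×3×4 ≡ 31 (mod 33)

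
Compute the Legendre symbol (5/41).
(5/41) = 5^{20} mod 41 = 1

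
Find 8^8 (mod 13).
By repeated squaring (mod 13): 8^{1}≡8, 8^{2}≡12, 8^{4}≡1, 8^{8}≡1. So 8^{8} ≡ 1 (mod 13)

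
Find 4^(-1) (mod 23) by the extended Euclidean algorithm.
Extended GCD: 4(6) + 23(-1) = 1. So 4^(-1) ≡ 6 (mod 23). Verify: 4 × 6 = 24 ≡ 1 (mod 23)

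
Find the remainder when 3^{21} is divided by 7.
By Fermat: 3^{6} ≡ 1 mod 7. 21 = 3×6 + 3. So 3^{21} ≡ 3^{3} ≡ 6 mod 7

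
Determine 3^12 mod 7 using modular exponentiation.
Using Fermat: 3^{6} ≡ 1 mod 7. 12 ≡ 0 mod 6. So 3^{12} ≡ 3^{0} ≡ 1 mod 7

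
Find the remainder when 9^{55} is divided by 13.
By Fermat: 9^{12} ≡ 1 mod 13. 55 = 4×12 + 7. So 9^{55} ≡ 9^{7} ≡ 9 mod 13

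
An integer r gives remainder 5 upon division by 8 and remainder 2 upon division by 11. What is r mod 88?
M = 8 × 11 = 88. M₁ = 11, y₁ ≡ 3 mod 8. M₂ = 8, y₂ ≡ 7 mod 11. r = 5×11×3 + 2×8×7 ≡ 13 mod 88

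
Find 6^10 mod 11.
Using Fermat: 6^{10} ≡ 1 mod 11. 10 ≡ 0 mod 10. So 6^{10} ≡ 6^{0} ≡ 1 mod 11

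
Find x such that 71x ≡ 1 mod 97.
Since 97 is prime, by Fermat 71^(-1) ≡ 71^{95} ≡ 41 mod 97. Verify: 71 × 41 = 2911 ≡ 1 mod 97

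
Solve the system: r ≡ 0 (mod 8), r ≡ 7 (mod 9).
M = 8 × 9 = 72. M₁ = 9, y₁ ≡ 1 (mod 8). M₂ = 8, y₂ ≡ 8 (mod 9). r = 0×9×1 + 7×8×8 ≡ 16 (mod 72)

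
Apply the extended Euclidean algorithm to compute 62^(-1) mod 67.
Extended GCD: 62(-27) + 67(25) = 1. So 62^(-1) ≡ -27 ≡ 40 (mod 67). Verify: 62 × 40 = 2480 ≡ 1 (mod 67)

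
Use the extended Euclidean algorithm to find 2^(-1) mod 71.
Extended GCD: 2(-35) + 71(1) = 1. So 2^(-1) ≡ -35 ≡ 36 mod 71. Verify: 2 × 36 = 72 ≡ 1 mod 71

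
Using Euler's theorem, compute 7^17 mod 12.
By Euler: 7^{4} ≡ 1 (mod 12) since gcd(7, 12) = 1. 17 = 4×4 + 1. So 7^{17} ≡ 7^{1} ≡ 7 (mod 12)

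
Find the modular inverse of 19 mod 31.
Since 31 is prime, by Fermat 19^(-1) ≡ 19^{29} ≡ 18 mod 31. Verify: 19 × 18 = 342 ≡ 1 mod 31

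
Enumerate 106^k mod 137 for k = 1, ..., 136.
106^1, 106^2, ..., 106^{136} mod 137: [106, 2, 75, 4, 13, 8, 26, 16, 52, 32, 104, 64, 71, 128, 5, 119, 10, 101, 20, 65, 40, 130, 80, 123, 23, 109, 46, 81, 92, 25, 47, 50, 94, 100, 51, 63, 102, 126, 67, 115, 134, 93, 131, 49, 125, 98, 113, 59, 89, 118, 41, 99, 82, 61, 27, 122, 54, 107, 108, 77, 79, 17, 21, 34, 42, 68, 84, 136, 31, 135, 62, 133, 124, 129, 111, 121, 85, 105, 33, 73, 66, 9, 132, 18, 127, 36, 117, 72, 97, 7, 57, 14, 114, 28, 91, 56, 45, 112, 90, 87, 43, 37, 86, 74, 35, 11, 70, 22, 3, 44, 6, 88, 12, 39, 24, 78, 48, 19, 96, 38, 55, 76, 110, 15, 83, 30, 29, 60, 58, 120, 116, 103, 95, 69, 53, 1]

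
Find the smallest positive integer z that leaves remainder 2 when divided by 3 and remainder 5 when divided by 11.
M = 3 × 11 = 33. M₁ = 11, y₁ ≡ 2 (mod 3). M₂ = 3, y₂ ≡ 4 (mod 11). z = 2×11×2 + 5×3×4 ≡ 5 (mod 33)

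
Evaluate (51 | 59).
(51/59) = 51^{29} mod 59 = 1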